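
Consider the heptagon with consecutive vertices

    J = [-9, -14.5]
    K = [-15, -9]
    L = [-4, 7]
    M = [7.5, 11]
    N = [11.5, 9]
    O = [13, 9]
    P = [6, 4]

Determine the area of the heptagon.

J→K: (-9)(-9) − (-15)(-14.5) = -136.5
K→L: (-15)(7) − (-4)(-9) = -141
L→M: (-4)(11) − (7.5)(7) = -96.5
M→N: (7.5)(9) − (11.5)(11) = -59
N→O: (11.5)(9) − (13)(9) = -13.5
O→P: (13)(4) − (6)(9) = -2
P→J: (6)(-14.5) − (-9)(4) = -51
Σ = -499.5
Area = |Σ|/2 = 249.75.

249.75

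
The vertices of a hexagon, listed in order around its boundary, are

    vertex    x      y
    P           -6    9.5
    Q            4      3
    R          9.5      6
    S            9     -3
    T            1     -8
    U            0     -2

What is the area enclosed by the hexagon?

113

Apply the surveyor's formula: 2A = Σ (x_i·y_{i+1} − x_{i+1}·y_i), indices taken mod 6.
P→Q: (-6)(3) − (4)(9.5) = -56
Q→R: (4)(6) − (9.5)(3) = -4.5
R→S: (9.5)(-3) − (9)(6) = -82.5
S→T: (9)(-8) − (1)(-3) = -69
T→U: (1)(-2) − (0)(-8) = -2
U→P: (0)(9.5) − (-6)(-2) = -12
Σ = -226
Area = |Σ|/2 = 113.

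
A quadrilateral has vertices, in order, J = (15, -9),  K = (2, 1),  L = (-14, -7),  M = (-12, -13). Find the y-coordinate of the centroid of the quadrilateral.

Apply the surveyor's formula. First the cross-terms c_i = x_i·y_{i+1} − x_{i+1}·y_i:
  33, 0, 98, 303  ⇒  2A = 434, A = 217.
Then Σ (y_i + y_{i+1})·c_i = -8890, so ȳ = -8890 / (6·217) = -635/93.

-635/93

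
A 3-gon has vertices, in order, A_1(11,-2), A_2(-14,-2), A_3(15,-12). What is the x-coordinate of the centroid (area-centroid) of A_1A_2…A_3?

Apply Gauss's area formula. First the cross-terms c_i = x_i·y_{i+1} − x_{i+1}·y_i:
  -50, 198, 102  ⇒  2A = 250, A = 125.
Then Σ (x_i + x_{i+1})·c_i = 3000, so x̄ = 3000 / (6·125) = 4.

4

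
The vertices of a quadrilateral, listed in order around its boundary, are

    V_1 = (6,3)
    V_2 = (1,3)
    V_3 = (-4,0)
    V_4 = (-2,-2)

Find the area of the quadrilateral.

20.5

Apply Gauss's area formula: 2A = Σ (x_i·y_{i+1} − x_{i+1}·y_i), indices taken mod 4.
Σ = (15) + (12) + (8) + (6) = 41
Area = |Σ|/2 = 20.5.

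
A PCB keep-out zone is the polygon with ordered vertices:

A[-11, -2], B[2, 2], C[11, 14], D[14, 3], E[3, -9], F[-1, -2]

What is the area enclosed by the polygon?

Apply Gauss's area formula: 2A = Σ (x_i·y_{i+1} − x_{i+1}·y_i), indices taken mod 6.
A→B: (-11)(2) − (2)(-2) = -18
B→C: (2)(14) − (11)(2) = 6
C→D: (11)(3) − (14)(14) = -163
D→E: (14)(-9) − (3)(3) = -135
E→F: (3)(-2) − (-1)(-9) = -15
F→A: (-1)(-2) − (-11)(-2) = -20
Σ = -345
Area = |Σ|/2 = 172.5.

172.5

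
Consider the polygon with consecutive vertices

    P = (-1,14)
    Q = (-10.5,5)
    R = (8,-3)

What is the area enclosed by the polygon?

121.25

Apply the surveyor's formula: 2A = Σ (x_i·y_{i+1} − x_{i+1}·y_i), indices taken mod 3.
Σ = (142) + (-8.5) + (109) = 242.5
Area = |Σ|/2 = 121.25.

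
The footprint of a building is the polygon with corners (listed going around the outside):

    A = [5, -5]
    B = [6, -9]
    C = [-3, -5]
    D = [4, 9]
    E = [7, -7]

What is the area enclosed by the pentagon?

Σ = (-15) + (-57) + (-7) + (-91) + (0) = -170
Area = |Σ|/2 = 85.

85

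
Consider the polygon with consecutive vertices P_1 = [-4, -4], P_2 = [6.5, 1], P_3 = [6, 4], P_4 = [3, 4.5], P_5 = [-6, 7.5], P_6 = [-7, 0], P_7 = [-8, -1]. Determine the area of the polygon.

Cross-terms: 22, 20, 15, 49.5, 52.5, 7, 28  ⇒  Σ = 194
Area = |Σ|/2 = 97.

97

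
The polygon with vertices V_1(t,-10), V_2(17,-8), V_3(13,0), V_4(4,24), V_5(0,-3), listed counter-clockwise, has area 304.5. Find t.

Write out the shoelace sum; only the two edges meeting at V_1 involve t:
2·Area = [(0·(-10) − t·(-3)) + (t·(-8) − 17·(-10))] + 404
       = -5·t + 574 = 609
⇒ t = -7.

-7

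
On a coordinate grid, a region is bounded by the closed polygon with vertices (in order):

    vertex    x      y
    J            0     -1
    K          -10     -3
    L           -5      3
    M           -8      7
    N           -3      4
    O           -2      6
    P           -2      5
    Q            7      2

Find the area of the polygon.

65.5

Σ = (-10) + (-45) + (-11) + (-11) + (-10) + (2) + (-39) + (-7) = -131
Area = |Σ|/2 = 65.5.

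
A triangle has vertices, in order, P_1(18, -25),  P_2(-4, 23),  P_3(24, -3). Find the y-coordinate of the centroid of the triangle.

-5/3

Apply Gauss's area formula. First the cross-terms c_i = x_i·y_{i+1} − x_{i+1}·y_i:
  314, -540, -546  ⇒  2A = -772, A = -386.
Then Σ (y_i + y_{i+1})·c_i = 3860, so ȳ = 3860 / (6·(-386)) = -5/3.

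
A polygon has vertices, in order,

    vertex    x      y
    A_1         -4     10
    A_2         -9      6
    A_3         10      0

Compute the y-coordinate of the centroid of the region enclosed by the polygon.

16/3

Apply the shoelace (surveyor's) formula. First the cross-terms c_i = x_i·y_{i+1} − x_{i+1}·y_i:
  66, -60, 100  ⇒  2A = 106, A = 53.
Then Σ (y_i + y_{i+1})·c_i = 1696, so ȳ = 1696 / (6·53) = 16/3.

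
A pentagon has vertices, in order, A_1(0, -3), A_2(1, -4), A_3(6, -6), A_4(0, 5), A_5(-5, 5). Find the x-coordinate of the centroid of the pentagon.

109/273

Apply the shoelace (surveyor's) formula. First the cross-terms c_i = x_i·y_{i+1} − x_{i+1}·y_i:
  3, 18, 30, 25, 15  ⇒  2A = 91, A = 45.5.
Then Σ (x_i + x_{i+1})·c_i = 109, so x̄ = 109 / (6·45.5) = 109/273.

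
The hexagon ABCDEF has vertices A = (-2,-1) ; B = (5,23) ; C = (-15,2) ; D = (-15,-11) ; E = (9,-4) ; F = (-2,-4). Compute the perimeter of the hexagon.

|AB| = √((7)² + (24)²) = √625 = 25
|BC| = √((-20)² + (-21)²) = √841 = 29
|CD| = √((0)² + (-13)²) = √169 = 13
|DE| = √((24)² + (7)²) = √625 = 25
|EF| = √((-11)² + (0)²) = √121 = 11
|FA| = √((0)² + (3)²) = √9 = 3
Perimeter = 25 + 29 + 13 + 25 + 11 + 3 = 106.

106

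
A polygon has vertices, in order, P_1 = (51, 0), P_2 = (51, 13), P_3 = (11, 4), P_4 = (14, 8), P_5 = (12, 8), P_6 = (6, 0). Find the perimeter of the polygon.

116

|P_1P_2| = √((0)² + (13)²) = √169 = 13
|P_2P_3| = √((-40)² + (-9)²) = √1681 = 41
|P_3P_4| = √((3)² + (4)²) = √25 = 5
|P_4P_5| = √((-2)² + (0)²) = √4 = 2
|P_5P_6| = √((-6)² + (-8)²) = √100 = 10
|P_6P_1| = √((45)² + (0)²) = √2025 = 45
Perimeter = 13 + 41 + 5 + 2 + 10 + 45 = 116.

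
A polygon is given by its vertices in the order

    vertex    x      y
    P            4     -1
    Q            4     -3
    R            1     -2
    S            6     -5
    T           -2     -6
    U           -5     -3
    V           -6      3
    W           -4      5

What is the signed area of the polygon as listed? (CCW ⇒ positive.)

-71.5

Apply the shoelace formula: 2A = Σ (x_i·y_{i+1} − x_{i+1}·y_i), indices taken mod 8.
Σ = (-8) + (-5) + (7) + (-46) + (-24) + (-33) + (-18) + (-16) = -143
Signed area = Σ/2 = -71.5 (negative ⇒ clockwise traversal).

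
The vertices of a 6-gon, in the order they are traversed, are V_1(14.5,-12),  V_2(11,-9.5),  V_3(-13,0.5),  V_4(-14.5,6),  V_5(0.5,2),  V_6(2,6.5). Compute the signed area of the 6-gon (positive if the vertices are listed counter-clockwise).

-172.75

Apply the shoelace (surveyor's) formula: 2A = Σ (x_i·y_{i+1} − x_{i+1}·y_i), indices taken mod 6.
V_1→V_2: (14.5)(-9.5) − (11)(-12) = -5.75
V_2→V_3: (11)(0.5) − (-13)(-9.5) = -118
V_3→V_4: (-13)(6) − (-14.5)(0.5) = -70.75
V_4→V_5: (-14.5)(2) − (0.5)(6) = -32
V_5→V_6: (0.5)(6.5) − (2)(2) = -0.75
V_6→V_1: (2)(-12) − (14.5)(6.5) = -118.25
Σ = -345.5
Signed area = Σ/2 = -172.75 (negative ⇒ clockwise traversal).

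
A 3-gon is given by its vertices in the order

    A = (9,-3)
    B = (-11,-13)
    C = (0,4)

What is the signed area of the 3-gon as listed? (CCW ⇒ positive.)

Apply Gauss's area formula: 2A = Σ (x_i·y_{i+1} − x_{i+1}·y_i), indices taken mod 3.
Σ = (-150) + (-44) + (-36) = -230
Signed area = Σ/2 = -115 (negative ⇒ clockwise traversal).

-115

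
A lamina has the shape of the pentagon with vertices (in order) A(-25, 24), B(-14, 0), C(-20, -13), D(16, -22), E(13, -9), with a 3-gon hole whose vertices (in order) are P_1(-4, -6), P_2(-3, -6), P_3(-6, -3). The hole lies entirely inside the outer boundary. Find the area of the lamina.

Outer boundary:
Apply the surveyor's formula: 2A = Σ (x_i·y_{i+1} − x_{i+1}·y_i), indices taken mod 5.
Σ = (336) + (182) + (648) + (142) + (87) = 1395
Area = |Σ|/2 = 697.5.
Hole:
Apply the shoelace (surveyor's) formula: 2A = Σ (x_i·y_{i+1} − x_{i+1}·y_i), indices taken mod 3.
Cross-terms: 6, -27, 24  ⇒  Σ = 3
Area = |Σ|/2 = 1.5.
Net area = 697.5 − 1.5 = 696.

696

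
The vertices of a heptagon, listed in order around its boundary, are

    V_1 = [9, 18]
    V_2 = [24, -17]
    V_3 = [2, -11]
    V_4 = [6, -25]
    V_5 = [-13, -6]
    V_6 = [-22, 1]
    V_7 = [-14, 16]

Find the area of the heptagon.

Apply Gauss's area formula: 2A = Σ (x_i·y_{i+1} − x_{i+1}·y_i), indices taken mod 7.
Cross-terms: -585, -230, 16, -361, -145, -338, -396  ⇒  Σ = -2039
Area = |Σ|/2 = 1019.5.

1019.5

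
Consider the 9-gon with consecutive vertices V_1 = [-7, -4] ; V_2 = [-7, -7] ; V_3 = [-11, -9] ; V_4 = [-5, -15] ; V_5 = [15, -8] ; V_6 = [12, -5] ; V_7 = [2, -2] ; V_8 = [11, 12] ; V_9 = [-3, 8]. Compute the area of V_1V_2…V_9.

318.5

Apply the shoelace formula: 2A = Σ (x_i·y_{i+1} − x_{i+1}·y_i), indices taken mod 9.
Σ = (21) + (-14) + (120) + (265) + (21) + (-14) + (46) + (124) + (68) = 637
Area = |Σ|/2 = 318.5.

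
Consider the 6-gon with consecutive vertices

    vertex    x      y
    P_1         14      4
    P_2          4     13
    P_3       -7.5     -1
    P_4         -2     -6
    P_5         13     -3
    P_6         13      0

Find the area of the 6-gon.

238.75

P_1→P_2: (14)(13) − (4)(4) = 166
P_2→P_3: (4)(-1) − (-7.5)(13) = 93.5
P_3→P_4: (-7.5)(-6) − (-2)(-1) = 43
P_4→P_5: (-2)(-3) − (13)(-6) = 84
P_5→P_6: (13)(0) − (13)(-3) = 39
P_6→P_1: (13)(4) − (14)(0) = 52
Σ = 477.5
Area = |Σ|/2 = 238.75.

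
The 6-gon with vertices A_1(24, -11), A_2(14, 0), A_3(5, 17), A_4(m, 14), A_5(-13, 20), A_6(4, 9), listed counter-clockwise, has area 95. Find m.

The doubled signed area Σ (x_i y_{i+1} − x_{i+1} y_i) is linear in m.
With m=0 it equals 187; the coefficient of m is 3 (from the two edges through A_4).
So 3·m + 187 = 2·95 = 190 ⇒ m = 1.

1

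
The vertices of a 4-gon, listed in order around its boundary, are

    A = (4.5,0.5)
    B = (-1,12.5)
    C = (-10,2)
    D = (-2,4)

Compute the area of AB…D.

Apply the shoelace (surveyor's) formula: 2A = Σ (x_i·y_{i+1} − x_{i+1}·y_i), indices taken mod 4.
Σ = (56.75) + (123) + (-36) + (-19) = 124.75
Area = |Σ|/2 = 62.375.

62.375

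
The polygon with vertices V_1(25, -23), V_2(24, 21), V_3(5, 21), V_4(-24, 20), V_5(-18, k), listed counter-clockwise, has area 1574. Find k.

-6

Write out the shoelace sum; only the two edges meeting at V_5 involve k:
2·Area = [((-24)·k − (-18)·20) + ((-18)·(-23) − 25·k)] + 2080
       = -49·k + 2854 = 3148
⇒ k = -6.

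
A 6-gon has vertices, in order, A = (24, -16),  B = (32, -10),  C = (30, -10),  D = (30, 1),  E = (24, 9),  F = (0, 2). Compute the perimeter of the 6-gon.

|AB| = √((8)² + (6)²) = √100 = 10
|BC| = √((-2)² + (0)²) = √4 = 2
|CD| = √((0)² + (11)²) = √121 = 11
|DE| = √((-6)² + (8)²) = √100 = 10
|EF| = √((-24)² + (-7)²) = √625 = 25
|FA| = √((24)² + (-18)²) = √900 = 30
Perimeter = 10 + 2 + 11 + 10 + 25 + 30 = 88.

88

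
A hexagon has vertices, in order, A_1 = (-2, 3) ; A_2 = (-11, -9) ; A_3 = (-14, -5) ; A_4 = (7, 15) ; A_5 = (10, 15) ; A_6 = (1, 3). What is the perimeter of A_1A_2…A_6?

70

|A_1A_2| = √((-9)² + (-12)²) = √225 = 15
|A_2A_3| = √((-3)² + (4)²) = √25 = 5
|A_3A_4| = √((21)² + (20)²) = √841 = 29
|A_4A_5| = √((3)² + (0)²) = √9 = 3
|A_5A_6| = √((-9)² + (-12)²) = √225 = 15
|A_6A_1| = √((-3)² + (0)²) = √9 = 3
Perimeter = 15 + 5 + 29 + 3 + 15 + 3 = 70.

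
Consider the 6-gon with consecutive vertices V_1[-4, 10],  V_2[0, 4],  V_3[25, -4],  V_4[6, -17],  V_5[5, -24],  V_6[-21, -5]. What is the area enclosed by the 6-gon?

667.5

Apply Gauss's area formula: 2A = Σ (x_i·y_{i+1} − x_{i+1}·y_i), indices taken mod 6.
Σ = (-16) + (-100) + (-401) + (-59) + (-529) + (-230) = -1335
Area = |Σ|/2 = 667.5.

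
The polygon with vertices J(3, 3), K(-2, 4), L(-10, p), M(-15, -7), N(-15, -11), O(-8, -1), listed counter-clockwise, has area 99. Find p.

8

Write out the shoelace sum; only the two edges meeting at L involve p:
2·Area = [((-2)·p − (-10)·4) + ((-10)·(-7) − (-15)·p)] + -16
       = 13·p + 94 = 198
⇒ p = 8.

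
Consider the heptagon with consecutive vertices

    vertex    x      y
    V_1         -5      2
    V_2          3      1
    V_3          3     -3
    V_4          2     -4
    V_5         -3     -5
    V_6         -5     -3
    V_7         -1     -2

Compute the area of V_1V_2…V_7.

Apply the surveyor's formula: 2A = Σ (x_i·y_{i+1} − x_{i+1}·y_i), indices taken mod 7.
Σ = (-11) + (-12) + (-6) + (-22) + (-16) + (7) + (-12) = -72
Area = |Σ|/2 = 36.

36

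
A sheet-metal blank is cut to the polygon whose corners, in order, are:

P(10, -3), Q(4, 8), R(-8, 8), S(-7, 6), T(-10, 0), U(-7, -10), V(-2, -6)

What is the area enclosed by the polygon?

222

Apply the surveyor's formula: 2A = Σ (x_i·y_{i+1} − x_{i+1}·y_i), indices taken mod 7.
P→Q: (10)(8) − (4)(-3) = 92
Q→R: (4)(8) − (-8)(8) = 96
R→S: (-8)(6) − (-7)(8) = 8
S→T: (-7)(0) − (-10)(6) = 60
T→U: (-10)(-10) − (-7)(0) = 100
U→V: (-7)(-6) − (-2)(-10) = 22
V→P: (-2)(-3) − (10)(-6) = 66
Σ = 444
Area = |Σ|/2 = 222.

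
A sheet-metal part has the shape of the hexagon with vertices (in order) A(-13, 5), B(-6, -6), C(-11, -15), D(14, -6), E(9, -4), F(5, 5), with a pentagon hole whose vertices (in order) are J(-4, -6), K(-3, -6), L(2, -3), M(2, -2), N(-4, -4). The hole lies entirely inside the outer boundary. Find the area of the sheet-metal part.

270

Outer boundary:
Apply the shoelace formula: 2A = Σ (x_i·y_{i+1} − x_{i+1}·y_i), indices taken mod 6.
Σ = (108) + (24) + (276) + (-2) + (65) + (90) = 561
Area = |Σ|/2 = 280.5.
Hole:
Apply the surveyor's formula: 2A = Σ (x_i·y_{i+1} − x_{i+1}·y_i), indices taken mod 5.
Σ = (6) + (21) + (2) + (-16) + (8) = 21
Area = |Σ|/2 = 10.5.
Net area = 280.5 − 10.5 = 270.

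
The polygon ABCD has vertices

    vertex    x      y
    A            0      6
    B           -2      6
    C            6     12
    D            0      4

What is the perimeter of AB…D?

24

|AB| = √((-2)² + (0)²) = √4 = 2
|BC| = √((8)² + (6)²) = √100 = 10
|CD| = √((-6)² + (-8)²) = √100 = 10
|DA| = √((0)² + (2)²) = √4 = 2
Perimeter = 2 + 10 + 10 + 2 = 24.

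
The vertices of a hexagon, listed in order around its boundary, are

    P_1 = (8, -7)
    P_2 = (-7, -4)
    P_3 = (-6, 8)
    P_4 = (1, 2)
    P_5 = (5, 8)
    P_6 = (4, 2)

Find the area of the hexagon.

124.5

Cross-terms: -81, -80, -20, -2, -22, -44  ⇒  Σ = -249
Area = |Σ|/2 = 124.5.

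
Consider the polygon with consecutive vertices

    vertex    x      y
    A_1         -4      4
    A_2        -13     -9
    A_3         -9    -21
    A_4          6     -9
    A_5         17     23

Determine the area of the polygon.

469

A_1→A_2: (-4)(-9) − (-13)(4) = 88
A_2→A_3: (-13)(-21) − (-9)(-9) = 192
A_3→A_4: (-9)(-9) − (6)(-21) = 207
A_4→A_5: (6)(23) − (17)(-9) = 291
A_5→A_1: (17)(4) − (-4)(23) = 160
Σ = 938
Area = |Σ|/2 = 469.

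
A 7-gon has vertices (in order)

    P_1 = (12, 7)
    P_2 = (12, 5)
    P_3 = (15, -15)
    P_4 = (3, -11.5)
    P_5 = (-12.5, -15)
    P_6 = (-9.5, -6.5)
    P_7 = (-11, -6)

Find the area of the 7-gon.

Cross-terms: -24, -255, -127.5, -188.75, -61.25, -14.5, -5  ⇒  Σ = -676
Area = |Σ|/2 = 338.

338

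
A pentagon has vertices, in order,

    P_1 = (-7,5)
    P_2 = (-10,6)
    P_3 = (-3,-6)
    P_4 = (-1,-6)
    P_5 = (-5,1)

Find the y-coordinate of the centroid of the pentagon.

-3/49

Apply Gauss's area formula. First the cross-terms c_i = x_i·y_{i+1} − x_{i+1}·y_i:
  8, 78, 12, -31, -18  ⇒  2A = 49, A = 24.5.
Then Σ (y_i + y_{i+1})·c_i = -9, so ȳ = -9 / (6·24.5) = -3/49.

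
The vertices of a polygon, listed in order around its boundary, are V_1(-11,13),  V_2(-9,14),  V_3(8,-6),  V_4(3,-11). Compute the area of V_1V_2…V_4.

Apply the shoelace (surveyor's) formula: 2A = Σ (x_i·y_{i+1} − x_{i+1}·y_i), indices taken mod 4.
Σ = (-37) + (-58) + (-70) + (-82) = -247
Area = |Σ|/2 = 123.5.

123.5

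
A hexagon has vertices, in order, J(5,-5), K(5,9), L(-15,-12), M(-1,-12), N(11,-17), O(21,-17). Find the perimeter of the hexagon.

|JK| = √((0)² + (14)²) = √196 = 14
|KL| = √((-20)² + (-21)²) = √841 = 29
|LM| = √((14)² + (0)²) = √196 = 14
|MN| = √((12)² + (-5)²) = √169 = 13
|NO| = √((10)² + (0)²) = √100 = 10
|OJ| = √((-16)² + (12)²) = √400 = 20
Perimeter = 14 + 29 + 14 + 13 + 10 + 20 = 100.

100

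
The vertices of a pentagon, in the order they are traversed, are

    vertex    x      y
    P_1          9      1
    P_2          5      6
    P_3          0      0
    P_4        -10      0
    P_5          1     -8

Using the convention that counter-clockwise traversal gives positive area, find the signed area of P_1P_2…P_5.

101

Apply Gauss's area formula: 2A = Σ (x_i·y_{i+1} − x_{i+1}·y_i), indices taken mod 5.
Σ = (49) + (0) + (0) + (80) + (73) = 202
Signed area = Σ/2 = 101 (positive ⇒ counter-clockwise traversal).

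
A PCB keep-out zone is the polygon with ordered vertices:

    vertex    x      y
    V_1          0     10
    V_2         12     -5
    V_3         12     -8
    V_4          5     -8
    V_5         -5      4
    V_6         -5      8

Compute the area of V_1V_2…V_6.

151

Apply Gauss's area formula: 2A = Σ (x_i·y_{i+1} − x_{i+1}·y_i), indices taken mod 6.
Cross-terms: -120, -36, -56, -20, -20, -50  ⇒  Σ = -302
Area = |Σ|/2 = 151.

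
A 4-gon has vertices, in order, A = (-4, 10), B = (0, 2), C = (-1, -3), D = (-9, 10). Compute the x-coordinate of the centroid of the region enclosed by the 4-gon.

-350/93

Apply the shoelace (surveyor's) formula. First the cross-terms c_i = x_i·y_{i+1} − x_{i+1}·y_i:
  -8, 2, -37, -50  ⇒  2A = -93, A = -46.5.
Then Σ (x_i + x_{i+1})·c_i = 1050, so x̄ = 1050 / (6·(-46.5)) = -350/93.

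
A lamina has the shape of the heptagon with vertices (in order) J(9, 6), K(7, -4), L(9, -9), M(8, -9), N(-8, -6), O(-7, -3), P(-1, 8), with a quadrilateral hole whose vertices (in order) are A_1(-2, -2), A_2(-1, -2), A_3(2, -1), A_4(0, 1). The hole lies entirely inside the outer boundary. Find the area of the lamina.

189

Outer boundary:
J→K: (9)(-4) − (7)(6) = -78
K→L: (7)(-9) − (9)(-4) = -27
L→M: (9)(-9) − (8)(-9) = -9
M→N: (8)(-6) − (-8)(-9) = -120
N→O: (-8)(-3) − (-7)(-6) = -18
O→P: (-7)(8) − (-1)(-3) = -59
P→J: (-1)(6) − (9)(8) = -78
Σ = -389
Area = |Σ|/2 = 194.5.
Hole:
Σ = (2) + (5) + (2) + (2) = 11
Area = |Σ|/2 = 5.5.
Net area = 194.5 − 5.5 = 189.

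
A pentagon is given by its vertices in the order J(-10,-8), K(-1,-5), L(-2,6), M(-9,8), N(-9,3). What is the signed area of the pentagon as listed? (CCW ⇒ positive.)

Σ = (42) + (-16) + (38) + (45) + (102) = 211
Signed area = Σ/2 = 105.5 (positive ⇒ counter-clockwise traversal).

105.5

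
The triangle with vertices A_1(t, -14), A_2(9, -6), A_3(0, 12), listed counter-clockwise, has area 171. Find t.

-6

Write out the shoelace sum; only the two edges meeting at A_1 involve t:
2·Area = [(0·(-14) − t·12) + (t·(-6) − 9·(-14))] + 108
       = -18·t + 234 = 342
⇒ t = -6.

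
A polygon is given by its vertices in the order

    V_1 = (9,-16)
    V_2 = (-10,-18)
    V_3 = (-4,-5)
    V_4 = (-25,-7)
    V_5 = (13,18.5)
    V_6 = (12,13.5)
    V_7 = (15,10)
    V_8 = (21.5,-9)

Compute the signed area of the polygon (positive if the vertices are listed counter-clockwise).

Apply Gauss's area formula: 2A = Σ (x_i·y_{i+1} − x_{i+1}·y_i), indices taken mod 8.
Σ = (-322) + (-22) + (-97) + (-371.5) + (-46.5) + (-82.5) + (-350) + (-263) = -1554.5
Signed area = Σ/2 = -777.25 (negative ⇒ clockwise traversal).

-777.25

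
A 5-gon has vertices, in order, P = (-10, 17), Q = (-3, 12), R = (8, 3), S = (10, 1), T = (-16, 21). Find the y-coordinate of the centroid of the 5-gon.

131/12

Apply Gauss's area formula. First the cross-terms c_i = x_i·y_{i+1} − x_{i+1}·y_i:
  -69, -105, -22, 226, -62  ⇒  2A = -32, A = -16.
Then Σ (y_i + y_{i+1})·c_i = -1048, so ȳ = -1048 / (6·(-16)) = 131/12.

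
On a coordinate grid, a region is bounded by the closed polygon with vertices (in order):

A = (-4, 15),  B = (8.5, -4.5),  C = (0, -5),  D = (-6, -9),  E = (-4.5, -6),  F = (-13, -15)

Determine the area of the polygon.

Σ = (-109.5) + (-42.5) + (-30) + (-4.5) + (-10.5) + (-255) = -452
Area = |Σ|/2 = 226.

226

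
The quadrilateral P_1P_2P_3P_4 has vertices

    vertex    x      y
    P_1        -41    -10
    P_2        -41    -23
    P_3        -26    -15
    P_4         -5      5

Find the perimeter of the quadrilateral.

98

|P_1P_2| = √((0)² + (-13)²) = √169 = 13
|P_2P_3| = √((15)² + (8)²) = √289 = 17
|P_3P_4| = √((21)² + (20)²) = √841 = 29
|P_4P_1| = √((-36)² + (-15)²) = √1521 = 39
Perimeter = 13 + 17 + 29 + 39 = 98.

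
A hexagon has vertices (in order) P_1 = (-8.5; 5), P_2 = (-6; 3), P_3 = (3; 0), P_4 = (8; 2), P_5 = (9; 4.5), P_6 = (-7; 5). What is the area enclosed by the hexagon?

Apply the shoelace (surveyor's) formula: 2A = Σ (x_i·y_{i+1} − x_{i+1}·y_i), indices taken mod 6.
Σ = (4.5) + (-9) + (6) + (18) + (76.5) + (7.5) = 103.5
Area = |Σ|/2 = 51.75.

51.75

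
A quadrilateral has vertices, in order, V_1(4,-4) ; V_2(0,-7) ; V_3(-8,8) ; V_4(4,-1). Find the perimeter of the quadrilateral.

|V_1V_2| = √((-4)² + (-3)²) = √25 = 5
|V_2V_3| = √((-8)² + (15)²) = √289 = 17
|V_3V_4| = √((12)² + (-9)²) = √225 = 15
|V_4V_1| = √((0)² + (-3)²) = √9 = 3
Perimeter = 5 + 17 + 15 + 3 = 40.

40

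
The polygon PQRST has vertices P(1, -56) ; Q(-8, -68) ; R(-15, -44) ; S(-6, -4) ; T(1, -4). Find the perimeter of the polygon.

140

|PQ| = √((-9)² + (-12)²) = √225 = 15
|QR| = √((-7)² + (24)²) = √625 = 25
|RS| = √((9)² + (40)²) = √1681 = 41
|ST| = √((7)² + (0)²) = √49 = 7
|TP| = √((0)² + (-52)²) = √2704 = 52
Perimeter = 15 + 25 + 41 + 7 + 52 = 140.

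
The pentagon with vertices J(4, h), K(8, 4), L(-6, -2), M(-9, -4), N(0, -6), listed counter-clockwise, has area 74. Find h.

Write out the shoelace sum; only the two edges meeting at J involve h:
2·Area = [(0·h − 4·(-6)) + (4·4 − 8·h)] + 68
       = -8·h + 108 = 148
⇒ h = -5.

-5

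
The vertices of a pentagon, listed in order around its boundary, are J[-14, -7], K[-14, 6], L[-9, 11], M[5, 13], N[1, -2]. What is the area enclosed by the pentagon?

J→K: (-14)(6) − (-14)(-7) = -182
K→L: (-14)(11) − (-9)(6) = -100
L→M: (-9)(13) − (5)(11) = -172
M→N: (5)(-2) − (1)(13) = -23
N→J: (1)(-7) − (-14)(-2) = -35
Σ = -512
Area = |Σ|/2 = 256.

256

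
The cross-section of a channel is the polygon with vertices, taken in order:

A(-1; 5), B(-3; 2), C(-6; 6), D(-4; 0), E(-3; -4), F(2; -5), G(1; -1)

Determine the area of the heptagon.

38.5

Σ = (13) + (-6) + (24) + (16) + (23) + (3) + (4) = 77
Area = |Σ|/2 = 38.5.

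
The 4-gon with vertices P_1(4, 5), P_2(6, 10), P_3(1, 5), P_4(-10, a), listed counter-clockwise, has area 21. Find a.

-4

The doubled signed area Σ (x_i y_{i+1} − x_{i+1} y_i) is linear in a.
With a=0 it equals 30; the coefficient of a is -3 (from the two edges through P_4).
So -3·a + 30 = 2·21 = 42 ⇒ a = -4.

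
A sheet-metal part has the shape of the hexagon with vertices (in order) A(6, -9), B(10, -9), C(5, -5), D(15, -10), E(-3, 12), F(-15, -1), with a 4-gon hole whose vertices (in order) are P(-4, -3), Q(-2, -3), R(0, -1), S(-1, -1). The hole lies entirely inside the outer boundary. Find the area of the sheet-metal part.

Outer boundary:
Apply the surveyor's formula: 2A = Σ (x_i·y_{i+1} − x_{i+1}·y_i), indices taken mod 6.
A→B: (6)(-9) − (10)(-9) = 36
B→C: (10)(-5) − (5)(-9) = -5
C→D: (5)(-10) − (15)(-5) = 25
D→E: (15)(12) − (-3)(-10) = 150
E→F: (-3)(-1) − (-15)(12) = 183
F→A: (-15)(-9) − (6)(-1) = 141
Σ = 530
Area = |Σ|/2 = 265.
Hole:
Apply Gauss's area formula: 2A = Σ (x_i·y_{i+1} − x_{i+1}·y_i), indices taken mod 4.
Σ = (6) + (2) + (-1) + (-1) = 6
Area = |Σ|/2 = 3.
Net area = 265 − 3 = 262.

262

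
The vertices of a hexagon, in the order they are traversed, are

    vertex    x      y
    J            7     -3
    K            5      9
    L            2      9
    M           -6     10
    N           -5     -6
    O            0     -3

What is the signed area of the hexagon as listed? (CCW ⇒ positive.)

J→K: (7)(9) − (5)(-3) = 78
K→L: (5)(9) − (2)(9) = 27
L→M: (2)(10) − (-6)(9) = 74
M→N: (-6)(-6) − (-5)(10) = 86
N→O: (-5)(-3) − (0)(-6) = 15
O→J: (0)(-3) − (7)(-3) = 21
Σ = 301
Signed area = Σ/2 = 150.5 (positive ⇒ counter-clockwise traversal).

150.5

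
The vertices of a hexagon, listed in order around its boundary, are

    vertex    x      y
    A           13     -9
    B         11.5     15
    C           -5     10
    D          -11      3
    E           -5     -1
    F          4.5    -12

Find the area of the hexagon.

Apply the shoelace formula: 2A = Σ (x_i·y_{i+1} − x_{i+1}·y_i), indices taken mod 6.
Σ = (298.5) + (190) + (95) + (26) + (64.5) + (115.5) = 789.5
Area = |Σ|/2 = 394.75.

394.75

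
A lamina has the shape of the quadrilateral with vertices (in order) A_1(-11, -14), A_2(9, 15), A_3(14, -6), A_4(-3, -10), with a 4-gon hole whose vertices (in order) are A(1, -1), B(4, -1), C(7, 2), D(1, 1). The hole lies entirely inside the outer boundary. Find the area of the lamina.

Outer boundary:
Apply the shoelace formula: 2A = Σ (x_i·y_{i+1} − x_{i+1}·y_i), indices taken mod 4.
A_1→A_2: (-11)(15) − (9)(-14) = -39
A_2→A_3: (9)(-6) − (14)(15) = -264
A_3→A_4: (14)(-10) − (-3)(-6) = -158
A_4→A_1: (-3)(-14) − (-11)(-10) = -68
Σ = -529
Area = |Σ|/2 = 264.5.
Hole:
Apply Gauss's area formula: 2A = Σ (x_i·y_{i+1} − x_{i+1}·y_i), indices taken mod 4.
A→B: (1)(-1) − (4)(-1) = 3
B→C: (4)(2) − (7)(-1) = 15
C→D: (7)(1) − (1)(2) = 5
D→A: (1)(-1) − (1)(1) = -2
Σ = 21
Area = |Σ|/2 = 10.5.
Net area = 264.5 − 10.5 = 254.

254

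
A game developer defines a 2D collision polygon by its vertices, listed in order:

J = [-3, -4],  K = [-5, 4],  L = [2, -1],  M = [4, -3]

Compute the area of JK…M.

31

Apply the shoelace formula: 2A = Σ (x_i·y_{i+1} − x_{i+1}·y_i), indices taken mod 4.
J→K: (-3)(4) − (-5)(-4) = -32
K→L: (-5)(-1) − (2)(4) = -3
L→M: (2)(-3) − (4)(-1) = -2
M→J: (4)(-4) − (-3)(-3) = -25
Σ = -62
Area = |Σ|/2 = 31.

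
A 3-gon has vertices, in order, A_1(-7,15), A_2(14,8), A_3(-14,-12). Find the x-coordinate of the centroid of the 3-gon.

Apply the shoelace (surveyor's) formula. First the cross-terms c_i = x_i·y_{i+1} − x_{i+1}·y_i:
  -266, -56, -294  ⇒  2A = -616, A = -308.
Then Σ (x_i + x_{i+1})·c_i = 4312, so x̄ = 4312 / (6·(-308)) = -7/3.

-7/3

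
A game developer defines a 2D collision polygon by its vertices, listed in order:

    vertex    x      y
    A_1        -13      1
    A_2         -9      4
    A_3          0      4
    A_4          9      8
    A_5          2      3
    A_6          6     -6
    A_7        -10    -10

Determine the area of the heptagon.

A_1→A_2: (-13)(4) − (-9)(1) = -43
A_2→A_3: (-9)(4) − (0)(4) = -36
A_3→A_4: (0)(8) − (9)(4) = -36
A_4→A_5: (9)(3) − (2)(8) = 11
A_5→A_6: (2)(-6) − (6)(3) = -30
A_6→A_7: (6)(-10) − (-10)(-6) = -120
A_7→A_1: (-10)(1) − (-13)(-10) = -140
Σ = -394
Area = |Σ|/2 = 197.

197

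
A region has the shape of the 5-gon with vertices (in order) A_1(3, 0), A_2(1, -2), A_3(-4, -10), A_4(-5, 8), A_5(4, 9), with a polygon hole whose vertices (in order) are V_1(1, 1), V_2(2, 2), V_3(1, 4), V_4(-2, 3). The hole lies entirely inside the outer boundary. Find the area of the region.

99

Outer boundary:
Apply the shoelace (surveyor's) formula: 2A = Σ (x_i·y_{i+1} − x_{i+1}·y_i), indices taken mod 5.
Σ = (-6) + (-18) + (-82) + (-77) + (-27) = -210
Area = |Σ|/2 = 105.
Hole:
Apply the shoelace (surveyor's) formula: 2A = Σ (x_i·y_{i+1} − x_{i+1}·y_i), indices taken mod 4.
Cross-terms: 0, 6, 11, -5  ⇒  Σ = 12
Area = |Σ|/2 = 6.
Net area = 105 − 6 = 99.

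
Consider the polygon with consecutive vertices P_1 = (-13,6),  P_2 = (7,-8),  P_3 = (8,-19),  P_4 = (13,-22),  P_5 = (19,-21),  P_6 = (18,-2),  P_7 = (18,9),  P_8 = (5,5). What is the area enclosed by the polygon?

Apply the shoelace (surveyor's) formula: 2A = Σ (x_i·y_{i+1} − x_{i+1}·y_i), indices taken mod 8.
P_1→P_2: (-13)(-8) − (7)(6) = 62
P_2→P_3: (7)(-19) − (8)(-8) = -69
P_3→P_4: (8)(-22) − (13)(-19) = 71
P_4→P_5: (13)(-21) − (19)(-22) = 145
P_5→P_6: (19)(-2) − (18)(-21) = 340
P_6→P_7: (18)(9) − (18)(-2) = 198
P_7→P_8: (18)(5) − (5)(9) = 45
P_8→P_1: (5)(6) − (-13)(5) = 95
Σ = 887
Area = |Σ|/2 = 443.5.

443.5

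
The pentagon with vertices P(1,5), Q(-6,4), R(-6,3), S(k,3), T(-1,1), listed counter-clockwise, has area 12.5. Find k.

Write out the shoelace sum; only the two edges meeting at S involve k:
2·Area = [((-6)·3 − k·3) + (k·1 − (-1)·3)] + 34
       = -2·k + 19 = 25
⇒ k = -3.

-3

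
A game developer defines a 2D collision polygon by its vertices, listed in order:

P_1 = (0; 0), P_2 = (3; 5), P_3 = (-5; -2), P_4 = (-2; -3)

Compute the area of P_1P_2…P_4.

15

Apply Gauss's area formula: 2A = Σ (x_i·y_{i+1} − x_{i+1}·y_i), indices taken mod 4.
Σ = (0) + (19) + (11) + (0) = 30
Area = |Σ|/2 = 15.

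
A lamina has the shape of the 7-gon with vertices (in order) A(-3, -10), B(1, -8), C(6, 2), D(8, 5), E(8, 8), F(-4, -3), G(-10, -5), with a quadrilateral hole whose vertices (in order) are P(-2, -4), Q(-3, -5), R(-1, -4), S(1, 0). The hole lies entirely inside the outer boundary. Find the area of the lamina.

Outer boundary:
A→B: (-3)(-8) − (1)(-10) = 34
B→C: (1)(2) − (6)(-8) = 50
C→D: (6)(5) − (8)(2) = 14
D→E: (8)(8) − (8)(5) = 24
E→F: (8)(-3) − (-4)(8) = 8
F→G: (-4)(-5) − (-10)(-3) = -10
G→A: (-10)(-10) − (-3)(-5) = 85
Σ = 205
Area = |Σ|/2 = 102.5.
Hole:
Apply the surveyor's formula: 2A = Σ (x_i·y_{i+1} − x_{i+1}·y_i), indices taken mod 4.
Cross-terms: -2, 7, 4, -4  ⇒  Σ = 5
Area = |Σ|/2 = 2.5.
Net area = 102.5 − 2.5 = 100.

100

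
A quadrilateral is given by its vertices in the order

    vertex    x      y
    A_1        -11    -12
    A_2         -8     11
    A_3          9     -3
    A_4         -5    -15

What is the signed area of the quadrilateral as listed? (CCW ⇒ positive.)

-273.5

Cross-terms: -217, -75, -150, -105  ⇒  Σ = -547
Signed area = Σ/2 = -273.5 (negative ⇒ clockwise traversal).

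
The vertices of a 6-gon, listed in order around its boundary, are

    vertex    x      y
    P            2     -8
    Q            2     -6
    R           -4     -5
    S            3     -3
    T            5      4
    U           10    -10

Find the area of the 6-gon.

Apply Gauss's area formula: 2A = Σ (x_i·y_{i+1} − x_{i+1}·y_i), indices taken mod 6.
Σ = (4) + (-34) + (27) + (27) + (-90) + (-60) = -126
Area = |Σ|/2 = 63.

63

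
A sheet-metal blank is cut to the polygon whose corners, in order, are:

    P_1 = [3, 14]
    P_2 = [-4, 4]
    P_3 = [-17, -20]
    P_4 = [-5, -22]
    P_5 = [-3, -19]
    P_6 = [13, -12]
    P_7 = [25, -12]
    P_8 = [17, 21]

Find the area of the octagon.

925

Cross-terms: 68, 148, 274, 29, 283, 144, 729, 175  ⇒  Σ = 1850
Area = |Σ|/2 = 925.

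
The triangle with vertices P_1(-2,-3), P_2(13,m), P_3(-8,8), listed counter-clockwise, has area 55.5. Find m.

Write out the shoelace sum; only the two edges meeting at P_2 involve m:
2·Area = [((-2)·m − 13·(-3)) + (13·8 − (-8)·m)] + 40
       = 6·m + 183 = 111
⇒ m = -12.

-12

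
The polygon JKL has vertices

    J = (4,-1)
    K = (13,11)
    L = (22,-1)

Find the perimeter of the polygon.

48

|JK| = √((9)² + (12)²) = √225 = 15
|KL| = √((9)² + (-12)²) = √225 = 15
|LJ| = √((-18)² + (0)²) = √324 = 18
Perimeter = 15 + 15 + 18 = 48.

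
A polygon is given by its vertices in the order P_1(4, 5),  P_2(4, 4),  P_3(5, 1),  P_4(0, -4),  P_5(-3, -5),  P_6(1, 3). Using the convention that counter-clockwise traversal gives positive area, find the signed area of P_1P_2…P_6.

-31.5

Σ = (-4) + (-16) + (-20) + (-12) + (-4) + (-7) = -63
Signed area = Σ/2 = -31.5 (negative ⇒ clockwise traversal).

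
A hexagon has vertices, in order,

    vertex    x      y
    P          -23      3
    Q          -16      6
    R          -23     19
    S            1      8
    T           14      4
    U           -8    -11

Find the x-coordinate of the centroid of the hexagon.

Apply the surveyor's formula. First the cross-terms c_i = x_i·y_{i+1} − x_{i+1}·y_i:
  -90, -166, -203, -108, -122, -277  ⇒  2A = -966, A = -483.
Then Σ (x_i + x_{i+1})·c_i = 20685, so x̄ = 20685 / (6·(-483)) = -985/138.

-985/138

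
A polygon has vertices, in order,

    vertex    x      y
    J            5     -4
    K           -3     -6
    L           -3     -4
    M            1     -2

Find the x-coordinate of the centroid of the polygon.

1/3

Apply the shoelace (surveyor's) formula. First the cross-terms c_i = x_i·y_{i+1} − x_{i+1}·y_i:
  -42, -6, 10, 6  ⇒  2A = -32, A = -16.
Then Σ (x_i + x_{i+1})·c_i = -32, so x̄ = -32 / (6·(-16)) = 1/3.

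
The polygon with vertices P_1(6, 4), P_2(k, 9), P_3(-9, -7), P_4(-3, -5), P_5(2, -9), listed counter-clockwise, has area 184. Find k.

-10

Write out the shoelace sum; only the two edges meeting at P_2 involve k:
2·Area = [(6·9 − k·4) + (k·(-7) − (-9)·9)] + 123
       = -11·k + 258 = 368
⇒ k = -10.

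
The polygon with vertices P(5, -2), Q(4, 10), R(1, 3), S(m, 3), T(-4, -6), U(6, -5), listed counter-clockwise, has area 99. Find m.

-6

Write out the shoelace sum; only the two edges meeting at S involve m:
2·Area = [(1·3 − m·3) + (m·(-6) − (-4)·3)] + 129
       = -9·m + 144 = 198
⇒ m = -6.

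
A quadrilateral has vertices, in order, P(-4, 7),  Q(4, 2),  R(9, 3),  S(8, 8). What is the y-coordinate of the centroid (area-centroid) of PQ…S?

249/47

Apply the shoelace (surveyor's) formula. First the cross-terms c_i = x_i·y_{i+1} − x_{i+1}·y_i:
  -36, -6, 48, 88  ⇒  2A = 94, A = 47.
Then Σ (y_i + y_{i+1})·c_i = 1494, so ȳ = 1494 / (6·47) = 249/47.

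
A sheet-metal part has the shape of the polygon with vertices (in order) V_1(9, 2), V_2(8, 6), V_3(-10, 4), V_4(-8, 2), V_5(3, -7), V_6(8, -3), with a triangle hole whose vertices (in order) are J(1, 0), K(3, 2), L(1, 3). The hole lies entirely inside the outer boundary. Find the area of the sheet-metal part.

Outer boundary:
Apply the shoelace formula: 2A = Σ (x_i·y_{i+1} − x_{i+1}·y_i), indices taken mod 6.
Σ = (38) + (92) + (12) + (50) + (47) + (43) = 282
Area = |Σ|/2 = 141.
Hole:
Apply the surveyor's formula: 2A = Σ (x_i·y_{i+1} − x_{i+1}·y_i), indices taken mod 3.
Σ = (2) + (7) + (-3) = 6
Area = |Σ|/2 = 3.
Net area = 141 − 3 = 138.

138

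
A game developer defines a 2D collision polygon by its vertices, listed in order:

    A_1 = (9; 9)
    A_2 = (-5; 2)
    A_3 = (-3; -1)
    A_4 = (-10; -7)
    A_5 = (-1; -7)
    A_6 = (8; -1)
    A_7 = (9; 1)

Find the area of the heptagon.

147

Apply the shoelace formula: 2A = Σ (x_i·y_{i+1} − x_{i+1}·y_i), indices taken mod 7.
Σ = (63) + (11) + (11) + (63) + (57) + (17) + (72) = 294
Area = |Σ|/2 = 147.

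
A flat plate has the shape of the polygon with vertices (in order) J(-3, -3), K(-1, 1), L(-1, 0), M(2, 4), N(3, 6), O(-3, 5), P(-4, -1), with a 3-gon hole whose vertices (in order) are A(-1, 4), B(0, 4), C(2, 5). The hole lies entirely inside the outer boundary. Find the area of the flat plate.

Outer boundary:
Apply the surveyor's formula: 2A = Σ (x_i·y_{i+1} − x_{i+1}·y_i), indices taken mod 7.
Cross-terms: -6, 1, -4, 0, 33, 23, 9  ⇒  Σ = 56
Area = |Σ|/2 = 28.
Hole:
A→B: (-1)(4) − (0)(4) = -4
B→C: (0)(5) − (2)(4) = -8
C→A: (2)(4) − (-1)(5) = 13
Σ = 1
Area = |Σ|/2 = 0.5.
Net area = 28 − 0.5 = 27.5.

27.5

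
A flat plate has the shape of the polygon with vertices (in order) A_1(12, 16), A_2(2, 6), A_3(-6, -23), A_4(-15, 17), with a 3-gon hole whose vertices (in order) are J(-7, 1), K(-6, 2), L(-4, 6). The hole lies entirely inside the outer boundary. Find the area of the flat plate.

429.5

Outer boundary:
Apply the shoelace formula: 2A = Σ (x_i·y_{i+1} − x_{i+1}·y_i), indices taken mod 4.
Σ = (40) + (-10) + (-447) + (-444) = -861
Area = |Σ|/2 = 430.5.
Hole:
J→K: (-7)(2) − (-6)(1) = -8
K→L: (-6)(6) − (-4)(2) = -28
L→J: (-4)(1) − (-7)(6) = 38
Σ = 2
Area = |Σ|/2 = 1.
Net area = 430.5 − 1 = 429.5.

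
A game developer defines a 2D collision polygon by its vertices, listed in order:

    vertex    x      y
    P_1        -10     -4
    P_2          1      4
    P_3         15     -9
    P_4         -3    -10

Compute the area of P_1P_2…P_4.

185

Apply the surveyor's formula: 2A = Σ (x_i·y_{i+1} − x_{i+1}·y_i), indices taken mod 4.
Σ = (-36) + (-69) + (-177) + (-88) = -370
Area = |Σ|/2 = 185.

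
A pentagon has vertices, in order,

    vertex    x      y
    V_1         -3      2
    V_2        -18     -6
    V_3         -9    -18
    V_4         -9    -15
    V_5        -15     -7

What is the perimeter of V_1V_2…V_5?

|V_1V_2| = √((-15)² + (-8)²) = √289 = 17
|V_2V_3| = √((9)² + (-12)²) = √225 = 15
|V_3V_4| = √((0)² + (3)²) = √9 = 3
|V_4V_5| = √((-6)² + (8)²) = √100 = 10
|V_5V_1| = √((12)² + (9)²) = √225 = 15
Perimeter = 17 + 15 + 3 + 10 + 15 = 60.

60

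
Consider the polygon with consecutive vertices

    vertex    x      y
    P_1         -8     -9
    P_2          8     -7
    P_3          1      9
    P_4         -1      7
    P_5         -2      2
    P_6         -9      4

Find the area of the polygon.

179

Apply the shoelace formula: 2A = Σ (x_i·y_{i+1} − x_{i+1}·y_i), indices taken mod 6.
Cross-terms: 128, 79, 16, 12, 10, 113  ⇒  Σ = 358
Area = |Σ|/2 = 179.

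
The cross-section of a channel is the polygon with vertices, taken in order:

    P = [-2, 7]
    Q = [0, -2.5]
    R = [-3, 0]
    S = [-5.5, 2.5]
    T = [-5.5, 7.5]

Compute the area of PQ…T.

Apply Gauss's area formula: 2A = Σ (x_i·y_{i+1} − x_{i+1}·y_i), indices taken mod 5.
P→Q: (-2)(-2.5) − (0)(7) = 5
Q→R: (0)(0) − (-3)(-2.5) = -7.5
R→S: (-3)(2.5) − (-5.5)(0) = -7.5
S→T: (-5.5)(7.5) − (-5.5)(2.5) = -27.5
T→P: (-5.5)(7) − (-2)(7.5) = -23.5
Σ = -61
Area = |Σ|/2 = 30.5.

30.5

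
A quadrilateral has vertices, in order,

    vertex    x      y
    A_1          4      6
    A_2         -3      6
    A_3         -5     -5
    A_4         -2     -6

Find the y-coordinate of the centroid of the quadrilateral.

47/51

Apply the surveyor's formula. First the cross-terms c_i = x_i·y_{i+1} − x_{i+1}·y_i:
  42, 45, 20, 12  ⇒  2A = 119, A = 59.5.
Then Σ (y_i + y_{i+1})·c_i = 329, so ȳ = 329 / (6·59.5) = 47/51.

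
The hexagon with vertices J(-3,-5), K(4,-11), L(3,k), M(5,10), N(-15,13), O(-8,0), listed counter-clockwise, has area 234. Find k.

7

The doubled signed area Σ (x_i y_{i+1} − x_{i+1} y_i) is linear in k.
With k=0 it equals 475; the coefficient of k is -1 (from the two edges through L).
So -1·k + 475 = 2·234 = 468 ⇒ k = 7.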